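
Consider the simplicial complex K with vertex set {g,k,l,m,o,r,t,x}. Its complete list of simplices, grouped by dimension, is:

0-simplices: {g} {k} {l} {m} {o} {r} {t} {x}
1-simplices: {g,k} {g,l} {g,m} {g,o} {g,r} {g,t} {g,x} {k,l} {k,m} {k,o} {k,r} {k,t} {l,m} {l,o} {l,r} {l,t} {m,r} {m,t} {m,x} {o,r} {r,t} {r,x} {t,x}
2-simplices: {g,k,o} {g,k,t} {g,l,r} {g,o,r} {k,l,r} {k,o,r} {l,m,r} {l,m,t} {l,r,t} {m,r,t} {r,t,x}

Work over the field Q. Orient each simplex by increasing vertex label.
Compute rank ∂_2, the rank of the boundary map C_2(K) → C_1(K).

rank∂_2=10

n_0=8 n_1=23 n_2=11  [Q]
∂1: piv[gk,gl,gm,go,gr,gt,gx] rk=7  ker:kl,km,ko,kr,kt,lm,lo,lr,lt,mr,mt,mx,or,rt,rx,tx
∂2: piv[gko,gkt,glr,gor,klr,kor,lmr,lmt,lrt,rtx] rk=10  ker:mrt
rk∂_2=10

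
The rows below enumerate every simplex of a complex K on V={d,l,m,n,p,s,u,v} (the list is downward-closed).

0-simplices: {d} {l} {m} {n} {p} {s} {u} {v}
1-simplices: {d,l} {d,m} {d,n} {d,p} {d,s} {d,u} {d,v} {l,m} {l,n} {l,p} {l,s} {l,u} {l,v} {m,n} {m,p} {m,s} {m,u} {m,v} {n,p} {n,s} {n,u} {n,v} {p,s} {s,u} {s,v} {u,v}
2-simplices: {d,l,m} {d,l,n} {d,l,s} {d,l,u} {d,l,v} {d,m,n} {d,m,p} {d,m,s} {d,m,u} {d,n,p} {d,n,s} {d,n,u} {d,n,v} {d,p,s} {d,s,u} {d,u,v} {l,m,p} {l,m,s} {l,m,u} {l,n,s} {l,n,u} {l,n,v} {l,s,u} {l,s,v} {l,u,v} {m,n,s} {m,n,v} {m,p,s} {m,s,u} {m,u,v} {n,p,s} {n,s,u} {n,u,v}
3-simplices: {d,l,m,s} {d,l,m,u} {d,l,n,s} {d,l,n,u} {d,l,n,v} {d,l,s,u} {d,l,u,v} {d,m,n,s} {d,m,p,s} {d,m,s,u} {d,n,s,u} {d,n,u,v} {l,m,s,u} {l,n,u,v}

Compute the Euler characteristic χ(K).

n_0=8 n_1=26 n_2=33 n_3=14
χ=+8−26+33−14=1

χ(K)=1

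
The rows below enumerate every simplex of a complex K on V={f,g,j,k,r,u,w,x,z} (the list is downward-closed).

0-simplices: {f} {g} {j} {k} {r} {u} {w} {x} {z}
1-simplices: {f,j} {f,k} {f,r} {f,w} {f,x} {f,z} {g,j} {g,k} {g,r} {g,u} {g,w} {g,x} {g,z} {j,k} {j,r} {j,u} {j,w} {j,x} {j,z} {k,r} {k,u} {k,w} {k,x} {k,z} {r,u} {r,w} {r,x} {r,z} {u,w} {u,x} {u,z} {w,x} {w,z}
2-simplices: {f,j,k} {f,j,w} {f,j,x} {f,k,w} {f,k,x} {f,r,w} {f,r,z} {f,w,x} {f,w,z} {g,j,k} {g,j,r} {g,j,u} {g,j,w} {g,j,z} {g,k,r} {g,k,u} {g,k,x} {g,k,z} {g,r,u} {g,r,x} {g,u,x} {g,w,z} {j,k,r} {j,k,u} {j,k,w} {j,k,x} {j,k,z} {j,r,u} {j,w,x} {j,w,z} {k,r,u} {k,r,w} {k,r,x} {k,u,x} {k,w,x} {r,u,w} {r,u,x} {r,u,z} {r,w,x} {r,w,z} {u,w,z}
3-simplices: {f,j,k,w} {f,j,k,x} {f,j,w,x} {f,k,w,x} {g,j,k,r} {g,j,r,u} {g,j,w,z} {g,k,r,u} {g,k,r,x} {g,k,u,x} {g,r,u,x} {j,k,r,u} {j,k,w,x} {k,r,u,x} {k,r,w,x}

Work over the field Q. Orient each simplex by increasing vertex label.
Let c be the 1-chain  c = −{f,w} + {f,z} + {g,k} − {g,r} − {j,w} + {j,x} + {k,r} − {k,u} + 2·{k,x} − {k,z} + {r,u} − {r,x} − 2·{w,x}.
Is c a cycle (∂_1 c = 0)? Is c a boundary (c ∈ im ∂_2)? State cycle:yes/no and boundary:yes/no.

cycle:yes boundary:yes

n_0=9 n_1=33 n_2=41 n_3=15  [Q]
∂1: piv[fj,fk,fr,fw,fx,fz,gj,gu] rk=8  ker:gk,gr,gw,gx,gz,jk,jr,ju,jw,jx,jz,kr,ku,kw,kx,kz,ru,rw,rx,rz,uw,ux,uz,wx,wz
∂2: piv[fjk,fjw,fjx,fkw,fkx,frw,frz,fwx,fwz,gjk,gjr,gju,gjw,gjz,gkr,gku,gkx,gkz,gru,grx,gux,gwz,krw,ruw,ruz] rk=25  ker:jkr,jku,jkw,jkx,jkz,jru,jwx,jwz,kru,krx,kux,kwx,rux,rwx,rwz,uwz
∂3: piv[fjkw,fjkx,fjwx,fkwx,gjkr,gjru,gjwz,gkru,gkrx,gkux,grux,jkru,krwx] rk=13  ker:jkwx,krux
∂1c = 0
c vs im∂2: reduces to 0 ⇒ boundary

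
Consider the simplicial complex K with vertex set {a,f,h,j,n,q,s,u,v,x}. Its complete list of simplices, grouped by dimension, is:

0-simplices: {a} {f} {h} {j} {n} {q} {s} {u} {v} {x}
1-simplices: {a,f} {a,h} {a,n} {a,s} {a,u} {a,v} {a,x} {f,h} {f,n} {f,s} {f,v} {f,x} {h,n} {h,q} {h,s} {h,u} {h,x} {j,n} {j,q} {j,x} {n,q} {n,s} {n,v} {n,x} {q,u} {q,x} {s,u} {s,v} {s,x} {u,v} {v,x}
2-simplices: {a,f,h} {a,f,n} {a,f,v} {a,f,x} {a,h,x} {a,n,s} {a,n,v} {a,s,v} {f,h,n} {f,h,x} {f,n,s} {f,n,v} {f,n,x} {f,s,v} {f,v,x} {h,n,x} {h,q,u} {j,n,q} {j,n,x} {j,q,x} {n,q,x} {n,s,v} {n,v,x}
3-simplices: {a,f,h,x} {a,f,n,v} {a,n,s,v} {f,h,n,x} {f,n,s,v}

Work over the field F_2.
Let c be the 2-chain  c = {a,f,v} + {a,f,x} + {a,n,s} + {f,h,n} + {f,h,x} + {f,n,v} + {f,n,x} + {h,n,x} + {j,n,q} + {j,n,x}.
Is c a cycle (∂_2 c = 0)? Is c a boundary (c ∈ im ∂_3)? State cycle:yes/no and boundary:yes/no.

n_0=10 n_1=31 n_2=23 n_3=5  [Z2]
∂1: piv[af,ah,an,as,au,av,ax,hq,jn] rk=9  ker:fh,fn,fs,fv,fx,hn,hs,hu,hx,jq,jx,nq,ns,nv,nx,qu,qx,su,sv,sx,uv,vx
∂2: piv[afh,afn,afv,afx,ahx,ans,anv,asv,fhn,fns,fnx,fvx,hqu,jnq,jnx,jqx] rk=16  ker:fhx,fnv,fsv,hnx,nqx,nsv,nvx
∂3: piv[afhx,afnv,ansv,fhnx,fnsv] rk=5
∂2c = {a,n} + {a,s} + {a,v} + {a,x} + {f,n} + {f,x} + {j,q} + {j,x} + {n,q} + {n,s} + {n,v} + {n,x}

cycle:no boundary:no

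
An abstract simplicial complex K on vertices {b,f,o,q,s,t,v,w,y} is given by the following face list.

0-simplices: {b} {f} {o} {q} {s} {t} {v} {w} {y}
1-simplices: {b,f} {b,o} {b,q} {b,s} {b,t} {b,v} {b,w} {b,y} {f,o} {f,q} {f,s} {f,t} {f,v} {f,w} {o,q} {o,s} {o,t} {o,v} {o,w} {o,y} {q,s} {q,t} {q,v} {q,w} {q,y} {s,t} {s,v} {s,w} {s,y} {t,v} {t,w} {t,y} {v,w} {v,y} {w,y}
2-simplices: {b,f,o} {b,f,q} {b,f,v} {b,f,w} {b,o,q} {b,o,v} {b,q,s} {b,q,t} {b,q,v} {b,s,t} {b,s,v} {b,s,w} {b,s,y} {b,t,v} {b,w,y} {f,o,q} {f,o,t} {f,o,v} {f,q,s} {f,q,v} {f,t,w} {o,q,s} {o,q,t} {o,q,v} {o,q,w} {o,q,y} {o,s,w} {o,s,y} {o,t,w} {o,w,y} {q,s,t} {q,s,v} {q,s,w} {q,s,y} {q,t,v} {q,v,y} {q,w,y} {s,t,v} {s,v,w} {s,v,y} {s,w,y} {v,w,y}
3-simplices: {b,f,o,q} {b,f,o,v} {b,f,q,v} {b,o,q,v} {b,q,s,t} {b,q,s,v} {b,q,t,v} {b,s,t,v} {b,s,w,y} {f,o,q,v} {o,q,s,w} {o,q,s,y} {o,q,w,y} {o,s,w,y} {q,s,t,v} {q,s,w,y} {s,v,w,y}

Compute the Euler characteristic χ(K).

n_0=9 n_1=35 n_2=42 n_3=17
χ=+9−35+42−17=-1

χ(K)=-1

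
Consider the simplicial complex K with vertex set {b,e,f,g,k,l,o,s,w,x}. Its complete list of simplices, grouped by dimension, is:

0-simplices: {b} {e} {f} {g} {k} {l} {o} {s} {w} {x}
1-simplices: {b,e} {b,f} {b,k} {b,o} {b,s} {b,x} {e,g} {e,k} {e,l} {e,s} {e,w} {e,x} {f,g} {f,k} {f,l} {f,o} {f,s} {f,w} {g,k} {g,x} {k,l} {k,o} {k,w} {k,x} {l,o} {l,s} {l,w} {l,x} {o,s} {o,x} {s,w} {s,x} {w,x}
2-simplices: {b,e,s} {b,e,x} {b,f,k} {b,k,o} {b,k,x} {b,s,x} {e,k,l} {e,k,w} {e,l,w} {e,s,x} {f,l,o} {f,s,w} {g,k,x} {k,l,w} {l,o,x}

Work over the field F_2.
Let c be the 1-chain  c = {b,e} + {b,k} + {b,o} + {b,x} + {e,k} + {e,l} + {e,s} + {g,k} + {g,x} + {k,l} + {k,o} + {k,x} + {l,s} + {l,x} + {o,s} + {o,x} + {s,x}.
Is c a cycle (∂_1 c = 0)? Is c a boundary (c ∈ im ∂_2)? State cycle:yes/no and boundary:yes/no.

n_0=10 n_1=33 n_2=15  [Z2]
∂1: piv[be,bf,bk,bo,bs,bx,eg,el,ew] rk=9  ker:ek,es,ex,fg,fk,fl,fo,fs,fw,gk,gx,kl,ko,kw,kx,lo,ls,lw,lx,os,ox,sw,sx,wx
∂2: piv[bes,bex,bfk,bko,bkx,bsx,ekl,ekw,elw,flo,fsw,gkx,lox] rk=13  ker:esx,klw
∂1c = 0
c vs im∂2: residual ≠ 0 ⇒ not boundary

cycle:yes boundary:no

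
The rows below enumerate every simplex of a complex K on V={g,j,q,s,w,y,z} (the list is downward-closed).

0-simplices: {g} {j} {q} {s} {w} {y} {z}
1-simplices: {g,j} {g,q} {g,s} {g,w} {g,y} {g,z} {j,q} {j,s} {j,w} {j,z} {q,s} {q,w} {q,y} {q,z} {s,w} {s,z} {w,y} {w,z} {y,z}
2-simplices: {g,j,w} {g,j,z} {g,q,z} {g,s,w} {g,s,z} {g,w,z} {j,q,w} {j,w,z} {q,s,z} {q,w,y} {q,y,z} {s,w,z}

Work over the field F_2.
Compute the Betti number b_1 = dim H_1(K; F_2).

n_0=7 n_1=19 n_2=12  [Z2]
∂1: piv[gj,gq,gs,gw,gy,gz] rk=6  ker:jq,js,jw,jz,qs,qw,qy,qz,sw,sz,wy,wz,yz
∂2: piv[gjw,gjz,gqz,gsw,gsz,gwz,jqw,qsz,qwy,qyz] rk=10  ker:jwz,swz
b_1=(19−6)−10=3

b_1=3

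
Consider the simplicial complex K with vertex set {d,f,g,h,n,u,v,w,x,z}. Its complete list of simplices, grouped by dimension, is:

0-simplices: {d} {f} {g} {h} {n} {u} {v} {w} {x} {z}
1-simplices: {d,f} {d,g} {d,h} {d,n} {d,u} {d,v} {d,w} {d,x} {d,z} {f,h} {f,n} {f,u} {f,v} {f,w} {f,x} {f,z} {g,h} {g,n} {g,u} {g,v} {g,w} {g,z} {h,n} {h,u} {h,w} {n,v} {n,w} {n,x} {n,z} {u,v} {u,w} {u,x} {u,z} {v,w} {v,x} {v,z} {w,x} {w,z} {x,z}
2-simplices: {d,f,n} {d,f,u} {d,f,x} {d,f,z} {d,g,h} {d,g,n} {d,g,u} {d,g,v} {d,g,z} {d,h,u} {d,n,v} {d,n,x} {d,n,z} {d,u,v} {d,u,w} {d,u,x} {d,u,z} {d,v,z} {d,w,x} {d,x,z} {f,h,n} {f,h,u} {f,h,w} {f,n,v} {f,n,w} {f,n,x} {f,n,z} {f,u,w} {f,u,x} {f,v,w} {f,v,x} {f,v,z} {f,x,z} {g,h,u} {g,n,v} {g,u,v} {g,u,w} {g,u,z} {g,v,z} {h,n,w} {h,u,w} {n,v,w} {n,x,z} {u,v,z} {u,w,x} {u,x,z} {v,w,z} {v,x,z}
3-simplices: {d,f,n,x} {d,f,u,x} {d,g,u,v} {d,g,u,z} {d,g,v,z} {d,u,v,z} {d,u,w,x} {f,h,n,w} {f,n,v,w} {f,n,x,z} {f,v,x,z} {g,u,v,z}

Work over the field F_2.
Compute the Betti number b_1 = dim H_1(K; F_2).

b_1=0

n_0=10 n_1=39 n_2=48 n_3=12  [Z2]
∂1: piv[df,dg,dh,dn,du,dv,dw,dx,dz] rk=9  ker:fh,fn,fu,fv,fw,fx,fz,gh,gn,gu,gv,gw,gz,hn,hu,hw,nv,nw,nx,nz,uv,uw,ux,uz,vw,vx,vz,wx,wz,xz
∂2: piv[dfn,dfu,dfx,dfz,dgh,dgn,dgu,dgv,dgz,dhu,dnv,dnx,dnz,duv,duw,dux,duz,dvz,dwx,dxz,fhn,fhu,fhw,fnv,fnw,fuw,fvw,fvx,guw,vwz] rk=30  ker:fnx,fnz,fux,fvz,fxz,ghu,gnv,guv,guz,gvz,hnw,huw,nvw,nxz,uvz,uwx,uxz,vxz
∂3: piv[dfnx,dfux,dguv,dguz,dgvz,duvz,duwx,fhnw,fnvw,fnxz,fvxz] rk=11  ker:guvz
b_1=(39−9)−30=0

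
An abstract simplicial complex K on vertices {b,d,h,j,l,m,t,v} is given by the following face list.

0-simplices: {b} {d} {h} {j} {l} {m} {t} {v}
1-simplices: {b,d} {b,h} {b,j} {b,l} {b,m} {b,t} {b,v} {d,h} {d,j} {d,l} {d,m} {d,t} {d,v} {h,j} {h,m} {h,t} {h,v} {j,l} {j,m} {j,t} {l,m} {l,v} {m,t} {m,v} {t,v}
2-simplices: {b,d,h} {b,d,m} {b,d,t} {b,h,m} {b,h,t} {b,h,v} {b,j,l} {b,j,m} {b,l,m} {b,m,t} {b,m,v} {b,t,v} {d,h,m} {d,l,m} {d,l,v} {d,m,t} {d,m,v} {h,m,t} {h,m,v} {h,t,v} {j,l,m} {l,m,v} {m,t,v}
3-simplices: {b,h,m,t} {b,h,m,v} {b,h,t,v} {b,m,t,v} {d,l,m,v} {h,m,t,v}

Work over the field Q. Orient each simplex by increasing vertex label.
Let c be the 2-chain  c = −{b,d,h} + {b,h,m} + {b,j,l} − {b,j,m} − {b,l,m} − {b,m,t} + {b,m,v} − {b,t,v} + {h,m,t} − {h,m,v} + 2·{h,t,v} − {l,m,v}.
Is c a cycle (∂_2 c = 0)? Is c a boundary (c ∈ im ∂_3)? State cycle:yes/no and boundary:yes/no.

n_0=8 n_1=25 n_2=23 n_3=6  [Q]
∂1: piv[bd,bh,bj,bl,bm,bt,bv] rk=7  ker:dh,dj,dl,dm,dt,dv,hj,hm,ht,hv,jl,jm,jt,lm,lv,mt,mv,tv
∂2: piv[bdh,bdm,bdt,bhm,bht,bhv,bjl,bjm,blm,bmt,bmv,btv,dlm,dlv,dmv] rk=15  ker:dhm,dmt,hmt,hmv,htv,jlm,lmv,mtv
∂3: piv[bhmt,bhmv,bhtv,bmtv,dlmv] rk=5  ker:hmtv
∂2c = −{b,d} + 2·{b,h} − 2·{b,l} + {b,m} − {d,h} + {h,m} + {h,t} − {h,v} + {j,l} − {j,m} − 2·{l,m} + {l,v} − {m,v} + {t,v}

cycle:no boundary:no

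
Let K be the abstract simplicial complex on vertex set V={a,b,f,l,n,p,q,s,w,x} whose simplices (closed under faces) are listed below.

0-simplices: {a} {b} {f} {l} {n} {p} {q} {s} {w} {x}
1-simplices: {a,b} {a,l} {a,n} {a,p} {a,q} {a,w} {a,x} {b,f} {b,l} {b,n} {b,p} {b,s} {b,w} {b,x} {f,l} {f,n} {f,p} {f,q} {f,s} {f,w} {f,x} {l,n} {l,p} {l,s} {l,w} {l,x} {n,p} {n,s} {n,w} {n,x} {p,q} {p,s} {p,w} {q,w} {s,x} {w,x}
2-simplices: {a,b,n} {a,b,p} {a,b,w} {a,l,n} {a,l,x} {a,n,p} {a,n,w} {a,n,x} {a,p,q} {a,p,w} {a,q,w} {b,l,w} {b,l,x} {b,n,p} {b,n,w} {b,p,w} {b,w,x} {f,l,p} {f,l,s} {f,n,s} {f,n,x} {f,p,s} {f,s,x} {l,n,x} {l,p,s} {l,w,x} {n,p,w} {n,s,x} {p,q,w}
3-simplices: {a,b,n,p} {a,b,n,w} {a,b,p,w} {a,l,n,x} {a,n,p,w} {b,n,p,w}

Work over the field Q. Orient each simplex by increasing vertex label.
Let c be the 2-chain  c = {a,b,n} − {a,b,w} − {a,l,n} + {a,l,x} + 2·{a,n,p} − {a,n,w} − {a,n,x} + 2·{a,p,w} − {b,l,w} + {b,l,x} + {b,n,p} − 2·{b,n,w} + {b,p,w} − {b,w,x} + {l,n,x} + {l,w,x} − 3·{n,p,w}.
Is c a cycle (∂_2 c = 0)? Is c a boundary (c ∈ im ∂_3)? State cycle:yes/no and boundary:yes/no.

n_0=10 n_1=36 n_2=29 n_3=6  [Q]
∂1: piv[ab,al,an,ap,aq,aw,ax,bf,bs] rk=9  ker:bl,bn,bp,bw,bx,fl,fn,fp,fq,fs,fw,fx,ln,lp,ls,lw,lx,np,ns,nw,nx,pq,ps,pw,qw,sx,wx
∂2: piv[abn,abp,abw,aln,alx,anp,anw,anx,apq,apw,aqw,blw,blx,bwx,flp,fls,fns,fnx,fps,fsx] rk=20  ker:bnp,bnw,bpw,lnx,lps,lwx,npw,nsx,pqw
∂3: piv[abnp,abnw,abpw,alnx,anpw] rk=5  ker:bnpw
∂2c = 0
c vs im∂3: residual ≠ 0 ⇒ not boundary

cycle:yes boundary:no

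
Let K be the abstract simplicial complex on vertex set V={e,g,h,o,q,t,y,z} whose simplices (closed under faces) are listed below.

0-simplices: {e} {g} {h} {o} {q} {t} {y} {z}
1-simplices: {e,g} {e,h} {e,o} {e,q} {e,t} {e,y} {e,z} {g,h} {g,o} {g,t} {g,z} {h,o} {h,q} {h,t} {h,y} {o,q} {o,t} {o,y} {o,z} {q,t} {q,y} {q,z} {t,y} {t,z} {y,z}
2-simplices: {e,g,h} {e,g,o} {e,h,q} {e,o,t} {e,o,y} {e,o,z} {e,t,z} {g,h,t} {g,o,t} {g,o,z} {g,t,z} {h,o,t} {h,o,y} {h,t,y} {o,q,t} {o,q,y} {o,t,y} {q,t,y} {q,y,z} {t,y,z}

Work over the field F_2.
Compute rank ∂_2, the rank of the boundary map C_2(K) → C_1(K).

rank∂_2=17

n_0=8 n_1=25 n_2=20  [Z2]
∂1: piv[eg,eh,eo,eq,et,ey,ez] rk=7  ker:gh,go,gt,gz,ho,hq,ht,hy,oq,ot,oy,oz,qt,qy,qz,ty,tz,yz
∂2: piv[egh,ego,ehq,eot,eoy,eoz,etz,ght,got,goz,hot,hoy,hty,oqt,oqy,qyz,tyz] rk=17  ker:gtz,oty,qty
rk∂_2=17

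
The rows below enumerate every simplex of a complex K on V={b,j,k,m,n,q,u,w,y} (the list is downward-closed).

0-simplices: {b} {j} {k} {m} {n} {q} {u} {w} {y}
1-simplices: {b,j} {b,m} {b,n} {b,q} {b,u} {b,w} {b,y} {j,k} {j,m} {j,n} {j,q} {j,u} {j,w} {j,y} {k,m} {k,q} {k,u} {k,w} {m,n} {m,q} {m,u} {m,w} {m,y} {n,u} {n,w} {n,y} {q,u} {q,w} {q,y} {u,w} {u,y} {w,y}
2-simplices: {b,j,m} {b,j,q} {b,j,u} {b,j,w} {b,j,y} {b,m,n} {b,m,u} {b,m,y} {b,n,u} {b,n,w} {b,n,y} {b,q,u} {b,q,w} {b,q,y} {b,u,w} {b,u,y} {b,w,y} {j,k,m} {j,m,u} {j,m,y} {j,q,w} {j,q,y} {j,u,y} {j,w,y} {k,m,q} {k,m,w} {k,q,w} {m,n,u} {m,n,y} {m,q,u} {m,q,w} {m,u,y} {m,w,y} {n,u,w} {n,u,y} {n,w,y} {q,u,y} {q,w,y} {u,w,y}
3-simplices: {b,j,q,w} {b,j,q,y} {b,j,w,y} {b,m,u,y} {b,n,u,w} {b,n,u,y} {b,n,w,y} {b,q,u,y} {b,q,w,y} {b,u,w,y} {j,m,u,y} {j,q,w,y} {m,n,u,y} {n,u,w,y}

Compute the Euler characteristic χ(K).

χ(K)=2

n_0=9 n_1=32 n_2=39 n_3=14
χ=+9−32+39−14=2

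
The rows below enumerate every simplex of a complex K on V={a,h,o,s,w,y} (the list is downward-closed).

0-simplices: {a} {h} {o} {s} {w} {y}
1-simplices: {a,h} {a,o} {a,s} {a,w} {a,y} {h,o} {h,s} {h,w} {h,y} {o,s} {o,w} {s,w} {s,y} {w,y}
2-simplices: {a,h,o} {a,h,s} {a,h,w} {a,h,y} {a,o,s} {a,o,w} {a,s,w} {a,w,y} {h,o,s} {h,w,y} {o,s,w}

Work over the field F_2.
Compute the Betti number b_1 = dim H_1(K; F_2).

b_1=1

n_0=6 n_1=14 n_2=11  [Z2]
∂1: piv[ah,ao,as,aw,ay] rk=5  ker:ho,hs,hw,hy,os,ow,sw,sy,wy
∂2: piv[aho,ahs,ahw,ahy,aos,aow,asw,awy] rk=8  ker:hos,hwy,osw
b_1=(14−5)−8=1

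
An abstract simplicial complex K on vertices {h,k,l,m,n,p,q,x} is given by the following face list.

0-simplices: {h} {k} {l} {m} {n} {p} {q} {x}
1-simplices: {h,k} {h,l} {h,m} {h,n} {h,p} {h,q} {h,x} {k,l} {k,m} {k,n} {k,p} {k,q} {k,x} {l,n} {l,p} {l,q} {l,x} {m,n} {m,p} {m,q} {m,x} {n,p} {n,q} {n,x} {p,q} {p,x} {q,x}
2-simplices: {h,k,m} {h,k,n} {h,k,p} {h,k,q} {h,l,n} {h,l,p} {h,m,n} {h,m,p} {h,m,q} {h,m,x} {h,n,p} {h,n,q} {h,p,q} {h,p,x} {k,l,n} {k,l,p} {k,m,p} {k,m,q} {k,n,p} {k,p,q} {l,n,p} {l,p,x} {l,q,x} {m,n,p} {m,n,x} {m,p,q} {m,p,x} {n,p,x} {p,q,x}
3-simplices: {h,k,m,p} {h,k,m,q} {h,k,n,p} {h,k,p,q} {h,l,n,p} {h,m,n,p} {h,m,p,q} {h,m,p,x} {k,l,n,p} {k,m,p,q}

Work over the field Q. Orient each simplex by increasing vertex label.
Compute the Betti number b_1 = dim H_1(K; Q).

n_0=8 n_1=27 n_2=29 n_3=10  [Q]
∂1: piv[hk,hl,hm,hn,hp,hq,hx] rk=7  ker:kl,km,kn,kp,kq,kx,ln,lp,lq,lx,mn,mp,mq,mx,np,nq,nx,pq,px,qx
∂2: piv[hkm,hkn,hkp,hkq,hln,hlp,hmn,hmp,hmq,hmx,hnp,hnq,hpq,hpx,kln,lpx,lqx,mnx,pqx] rk=19  ker:klp,kmp,kmq,knp,kpq,lnp,mnp,mpq,mpx,npx
∂3: piv[hkmp,hkmq,hknp,hkpq,hlnp,hmnp,hmpq,hmpx,klnp] rk=9  ker:kmpq
b_1=(27−7)−19=1

b_1=1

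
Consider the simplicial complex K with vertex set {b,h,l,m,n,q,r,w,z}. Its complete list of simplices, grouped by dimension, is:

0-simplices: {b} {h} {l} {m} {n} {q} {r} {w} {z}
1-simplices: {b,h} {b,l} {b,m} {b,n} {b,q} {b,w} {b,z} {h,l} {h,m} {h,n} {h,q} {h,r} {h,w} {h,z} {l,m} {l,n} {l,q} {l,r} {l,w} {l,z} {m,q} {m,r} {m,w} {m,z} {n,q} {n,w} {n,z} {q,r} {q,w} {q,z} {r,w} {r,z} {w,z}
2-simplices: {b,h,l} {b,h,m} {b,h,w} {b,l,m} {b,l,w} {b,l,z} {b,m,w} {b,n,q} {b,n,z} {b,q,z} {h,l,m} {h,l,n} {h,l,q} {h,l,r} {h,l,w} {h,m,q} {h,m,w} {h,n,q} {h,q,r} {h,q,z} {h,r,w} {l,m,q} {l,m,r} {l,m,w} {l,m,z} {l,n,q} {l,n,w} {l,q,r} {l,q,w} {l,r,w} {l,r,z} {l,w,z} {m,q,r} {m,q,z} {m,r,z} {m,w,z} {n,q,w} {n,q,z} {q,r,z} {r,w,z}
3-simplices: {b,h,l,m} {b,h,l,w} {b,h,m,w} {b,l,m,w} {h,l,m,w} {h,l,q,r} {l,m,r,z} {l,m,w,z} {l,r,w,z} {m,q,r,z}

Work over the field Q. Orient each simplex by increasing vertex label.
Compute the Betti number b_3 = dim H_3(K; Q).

b_3=1

n_0=9 n_1=33 n_2=40 n_3=10  [Q]
∂1: piv[bh,bl,bm,bn,bq,bw,bz,hr] rk=8  ker:hl,hm,hn,hq,hw,hz,lm,ln,lq,lr,lw,lz,mq,mr,mw,mz,nq,nw,nz,qr,qw,qz,rw,rz,wz
∂2: piv[bhl,bhm,bhw,blm,blw,blz,bmw,bnq,bnz,bqz,hln,hlq,hlr,hmq,hnq,hqr,hqz,hrw,lmr,lmz,lnw,lqw,lrz,lwz,mqz] rk=25  ker:hlm,hlw,hmw,lmq,lmw,lnq,lqr,lrw,mqr,mrz,mwz,nqw,nqz,qrz,rwz
∂3: piv[bhlm,bhlw,bhmw,blmw,hlqr,lmrz,lmwz,lrwz,mqrz] rk=9  ker:hlmw
b_3=(10−9)−0=1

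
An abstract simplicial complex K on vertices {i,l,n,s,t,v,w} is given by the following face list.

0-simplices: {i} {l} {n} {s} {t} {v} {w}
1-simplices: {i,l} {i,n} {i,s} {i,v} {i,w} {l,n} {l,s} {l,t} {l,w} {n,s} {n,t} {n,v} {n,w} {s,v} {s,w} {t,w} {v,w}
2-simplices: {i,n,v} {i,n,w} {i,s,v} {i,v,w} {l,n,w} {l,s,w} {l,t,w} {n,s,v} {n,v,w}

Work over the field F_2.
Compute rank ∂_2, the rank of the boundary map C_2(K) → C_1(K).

rank∂_2=8

n_0=7 n_1=17 n_2=9  [Z2]
∂1: piv[il,in,is,iv,iw,lt] rk=6  ker:ln,ls,lw,ns,nt,nv,nw,sv,sw,tw,vw
∂2: piv[inv,inw,isv,ivw,lnw,lsw,ltw,nsv] rk=8  ker:nvw
rk∂_2=8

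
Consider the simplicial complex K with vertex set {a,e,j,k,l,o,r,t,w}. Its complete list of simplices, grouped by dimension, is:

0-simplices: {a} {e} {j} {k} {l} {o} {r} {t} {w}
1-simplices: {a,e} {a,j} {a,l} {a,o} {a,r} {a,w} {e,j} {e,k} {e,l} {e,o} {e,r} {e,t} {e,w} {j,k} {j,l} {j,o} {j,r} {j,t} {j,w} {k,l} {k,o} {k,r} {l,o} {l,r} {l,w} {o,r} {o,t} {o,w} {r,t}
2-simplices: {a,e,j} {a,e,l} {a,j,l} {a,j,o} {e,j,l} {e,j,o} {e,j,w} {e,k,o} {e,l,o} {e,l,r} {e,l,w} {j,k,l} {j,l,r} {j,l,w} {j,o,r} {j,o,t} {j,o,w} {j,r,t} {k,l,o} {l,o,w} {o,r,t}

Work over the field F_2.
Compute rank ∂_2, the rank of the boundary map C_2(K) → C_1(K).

n_0=9 n_1=29 n_2=21  [Z2]
∂1: piv[ae,aj,al,ao,ar,aw,ek,et] rk=8  ker:ej,el,eo,er,ew,jk,jl,jo,jr,jt,jw,kl,ko,kr,lo,lr,lw,or,ot,ow,rt
∂2: piv[aej,ael,ajl,ajo,ejo,ejw,eko,elo,elr,elw,jkl,jlr,jor,jot,jow,jrt,klo] rk=17  ker:ejl,jlw,low,ort
rk∂_2=17

rank∂_2=17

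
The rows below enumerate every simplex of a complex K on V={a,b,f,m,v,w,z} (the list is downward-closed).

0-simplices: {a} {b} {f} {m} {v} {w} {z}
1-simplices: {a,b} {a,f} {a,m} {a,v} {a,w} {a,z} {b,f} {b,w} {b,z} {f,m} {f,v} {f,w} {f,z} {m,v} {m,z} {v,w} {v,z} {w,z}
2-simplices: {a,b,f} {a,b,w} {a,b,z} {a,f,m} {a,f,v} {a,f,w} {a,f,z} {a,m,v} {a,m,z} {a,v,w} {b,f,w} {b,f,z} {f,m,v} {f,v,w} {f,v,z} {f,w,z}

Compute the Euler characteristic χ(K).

n_0=7 n_1=18 n_2=16
χ=+7−18+16=5

χ(K)=5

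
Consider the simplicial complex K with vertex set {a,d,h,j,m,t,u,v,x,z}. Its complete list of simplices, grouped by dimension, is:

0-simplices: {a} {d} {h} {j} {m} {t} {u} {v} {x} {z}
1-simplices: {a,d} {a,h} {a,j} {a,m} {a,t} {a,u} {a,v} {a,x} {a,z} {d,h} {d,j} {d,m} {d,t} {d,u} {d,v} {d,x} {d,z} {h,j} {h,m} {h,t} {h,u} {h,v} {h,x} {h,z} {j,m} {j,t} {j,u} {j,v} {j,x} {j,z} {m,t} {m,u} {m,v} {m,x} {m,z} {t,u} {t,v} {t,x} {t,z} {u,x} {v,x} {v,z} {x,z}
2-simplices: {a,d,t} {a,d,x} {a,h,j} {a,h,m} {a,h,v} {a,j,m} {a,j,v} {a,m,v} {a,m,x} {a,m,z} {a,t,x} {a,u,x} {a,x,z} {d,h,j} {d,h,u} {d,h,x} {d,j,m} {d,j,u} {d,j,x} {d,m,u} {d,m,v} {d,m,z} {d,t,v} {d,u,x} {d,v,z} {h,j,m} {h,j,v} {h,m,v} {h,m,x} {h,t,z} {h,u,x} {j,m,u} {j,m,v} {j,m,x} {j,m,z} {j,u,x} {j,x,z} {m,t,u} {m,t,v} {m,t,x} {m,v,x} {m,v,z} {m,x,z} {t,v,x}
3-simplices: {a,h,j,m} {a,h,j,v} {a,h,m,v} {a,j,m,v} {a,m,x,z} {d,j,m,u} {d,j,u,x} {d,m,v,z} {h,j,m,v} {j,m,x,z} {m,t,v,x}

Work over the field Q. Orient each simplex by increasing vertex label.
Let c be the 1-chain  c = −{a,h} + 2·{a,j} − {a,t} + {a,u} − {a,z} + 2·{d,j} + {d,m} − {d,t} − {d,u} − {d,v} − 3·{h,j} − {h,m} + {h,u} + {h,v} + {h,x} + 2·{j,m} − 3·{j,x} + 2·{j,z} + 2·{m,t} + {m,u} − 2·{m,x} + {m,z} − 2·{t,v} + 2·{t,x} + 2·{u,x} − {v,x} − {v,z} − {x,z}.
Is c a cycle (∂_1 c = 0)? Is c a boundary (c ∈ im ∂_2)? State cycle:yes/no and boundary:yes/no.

cycle:yes boundary:yes

n_0=10 n_1=43 n_2=44 n_3=11  [Q]
∂1: piv[ad,ah,aj,am,at,au,av,ax,az] rk=9  ker:dh,dj,dm,dt,du,dv,dx,dz,hj,hm,ht,hu,hv,hx,hz,jm,jt,ju,jv,jx,jz,mt,mu,mv,mx,mz,tu,tv,tx,tz,ux,vx,vz,xz
∂2: piv[adt,adx,ahj,ahm,ahv,ajm,ajv,amv,amx,amz,atx,aux,axz,dhj,dhu,dhx,djm,dju,djx,dmu,dmv,dmz,dtv,dux,dvz,hmx,htz,jmz,mtu,mtv,mvx] rk=31  ker:hjm,hjv,hmv,hux,jmu,jmv,jmx,jux,jxz,mtx,mvz,mxz,tvx
∂3: piv[ahjm,ahjv,ahmv,ajmv,amxz,djmu,djux,dmvz,jmxz,mtvx] rk=10  ker:hjmv
∂1c = 0
c vs im∂2: reduces to 0 ⇒ boundary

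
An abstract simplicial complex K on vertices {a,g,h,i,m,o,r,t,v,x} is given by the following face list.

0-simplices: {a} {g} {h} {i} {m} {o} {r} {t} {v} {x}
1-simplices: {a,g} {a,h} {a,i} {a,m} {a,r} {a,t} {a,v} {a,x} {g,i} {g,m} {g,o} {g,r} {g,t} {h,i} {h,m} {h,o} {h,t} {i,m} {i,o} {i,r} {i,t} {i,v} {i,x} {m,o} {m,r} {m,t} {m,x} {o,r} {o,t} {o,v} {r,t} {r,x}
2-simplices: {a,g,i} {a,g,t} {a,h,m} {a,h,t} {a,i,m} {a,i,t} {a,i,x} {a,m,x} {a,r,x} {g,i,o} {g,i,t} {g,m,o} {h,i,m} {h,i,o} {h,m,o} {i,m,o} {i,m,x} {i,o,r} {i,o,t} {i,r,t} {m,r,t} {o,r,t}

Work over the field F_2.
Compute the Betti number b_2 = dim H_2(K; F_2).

n_0=10 n_1=32 n_2=22  [Z2]
∂1: piv[ag,ah,ai,am,ar,at,av,ax,go] rk=9  ker:gi,gm,gr,gt,hi,hm,ho,ht,im,io,ir,it,iv,ix,mo,mr,mt,mx,or,ot,ov,rt,rx
∂2: piv[agi,agt,ahm,aht,aim,ait,aix,amx,arx,gio,gmo,him,hio,hmo,ior,iot,irt,mrt] rk=18  ker:git,imo,imx,ort
b_2=(22−18)−0=4

b_2=4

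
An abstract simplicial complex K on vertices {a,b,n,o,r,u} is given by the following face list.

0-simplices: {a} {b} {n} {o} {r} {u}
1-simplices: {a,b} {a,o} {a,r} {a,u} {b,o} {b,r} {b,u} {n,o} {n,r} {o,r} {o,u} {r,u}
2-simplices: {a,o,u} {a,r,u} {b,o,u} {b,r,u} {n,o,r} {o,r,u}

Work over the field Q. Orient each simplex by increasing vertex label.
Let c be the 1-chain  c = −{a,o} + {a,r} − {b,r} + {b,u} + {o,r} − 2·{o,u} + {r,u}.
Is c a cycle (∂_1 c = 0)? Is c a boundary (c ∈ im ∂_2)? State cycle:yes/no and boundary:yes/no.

n_0=6 n_1=12 n_2=6  [Q]
∂1: piv[ab,ao,ar,au,no] rk=5  ker:bo,br,bu,nr,or,ou,ru
∂2: piv[aou,aru,bou,bru,nor,oru] rk=6
∂1c = 0
c vs im∂2: reduces to 0 ⇒ boundary

cycle:yes boundary:yes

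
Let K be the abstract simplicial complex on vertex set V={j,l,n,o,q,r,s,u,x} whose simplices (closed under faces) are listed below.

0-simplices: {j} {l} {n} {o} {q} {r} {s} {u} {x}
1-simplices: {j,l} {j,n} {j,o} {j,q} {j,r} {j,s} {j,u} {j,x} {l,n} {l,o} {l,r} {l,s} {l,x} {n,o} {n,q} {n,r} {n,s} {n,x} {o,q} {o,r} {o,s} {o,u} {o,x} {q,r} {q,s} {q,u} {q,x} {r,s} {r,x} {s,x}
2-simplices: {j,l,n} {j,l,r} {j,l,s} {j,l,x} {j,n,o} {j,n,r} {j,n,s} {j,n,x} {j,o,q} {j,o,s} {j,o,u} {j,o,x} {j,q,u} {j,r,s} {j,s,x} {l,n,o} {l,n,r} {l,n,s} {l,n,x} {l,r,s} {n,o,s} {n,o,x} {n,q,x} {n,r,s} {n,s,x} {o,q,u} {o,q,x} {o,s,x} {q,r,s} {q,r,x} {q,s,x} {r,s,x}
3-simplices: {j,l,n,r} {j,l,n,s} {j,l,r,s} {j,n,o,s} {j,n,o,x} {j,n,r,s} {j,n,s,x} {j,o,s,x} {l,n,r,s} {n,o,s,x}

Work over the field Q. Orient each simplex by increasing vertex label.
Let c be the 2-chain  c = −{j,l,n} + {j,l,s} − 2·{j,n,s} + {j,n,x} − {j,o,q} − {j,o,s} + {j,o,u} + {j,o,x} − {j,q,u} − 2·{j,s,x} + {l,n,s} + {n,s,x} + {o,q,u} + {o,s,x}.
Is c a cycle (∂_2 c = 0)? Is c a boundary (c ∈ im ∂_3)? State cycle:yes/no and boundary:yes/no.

cycle:yes boundary:no

n_0=9 n_1=30 n_2=32 n_3=10  [Q]
∂1: piv[jl,jn,jo,jq,jr,js,ju,jx] rk=8  ker:ln,lo,lr,ls,lx,no,nq,nr,ns,nx,oq,or,os,ou,ox,qr,qs,qu,qx,rs,rx,sx
∂2: piv[jln,jlr,jls,jlx,jno,jnr,jns,jnx,joq,jos,jou,jox,jqu,jrs,jsx,lno,nqx,oqx,qrs,qrx,qsx] rk=21  ker:lnr,lns,lnx,lrs,nos,nox,nrs,nsx,oqu,osx,rsx
∂3: piv[jlnr,jlns,jlrs,jnos,jnox,jnrs,jnsx,josx] rk=8  ker:lnrs,nosx
∂2c = 0
c vs im∂3: residual ≠ 0 ⇒ not boundary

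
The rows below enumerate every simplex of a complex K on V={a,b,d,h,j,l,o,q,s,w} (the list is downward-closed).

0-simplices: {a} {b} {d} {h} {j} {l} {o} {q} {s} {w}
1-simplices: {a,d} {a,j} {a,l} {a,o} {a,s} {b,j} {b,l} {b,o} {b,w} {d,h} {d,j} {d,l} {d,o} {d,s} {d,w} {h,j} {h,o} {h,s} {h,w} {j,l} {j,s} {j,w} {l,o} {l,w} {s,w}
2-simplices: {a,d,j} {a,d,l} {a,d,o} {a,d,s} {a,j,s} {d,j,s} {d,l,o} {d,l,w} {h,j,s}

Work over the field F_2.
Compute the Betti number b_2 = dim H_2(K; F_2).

n_0=10 n_1=25 n_2=9  [Z2]
∂1: piv[ad,aj,al,ao,as,bj,bw,dh] rk=8  ker:bl,bo,dj,dl,do,ds,dw,hj,ho,hs,hw,jl,js,jw,lo,lw,sw
∂2: piv[adj,adl,ado,ads,ajs,dlo,dlw,hjs] rk=8  ker:djs
b_2=(9−8)−0=1

b_2=1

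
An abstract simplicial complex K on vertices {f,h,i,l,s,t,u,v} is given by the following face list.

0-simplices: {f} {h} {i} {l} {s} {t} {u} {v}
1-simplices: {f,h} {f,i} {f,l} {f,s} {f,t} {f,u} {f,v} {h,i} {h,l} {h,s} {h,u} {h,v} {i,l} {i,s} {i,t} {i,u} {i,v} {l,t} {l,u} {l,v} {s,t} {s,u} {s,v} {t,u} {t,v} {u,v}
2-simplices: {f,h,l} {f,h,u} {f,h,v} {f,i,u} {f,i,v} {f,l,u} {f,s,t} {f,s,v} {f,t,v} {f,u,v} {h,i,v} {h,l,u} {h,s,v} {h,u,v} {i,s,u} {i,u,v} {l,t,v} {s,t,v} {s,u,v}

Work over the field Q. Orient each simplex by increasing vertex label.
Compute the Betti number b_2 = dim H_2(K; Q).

n_0=8 n_1=26 n_2=19  [Q]
∂1: piv[fh,fi,fl,fs,ft,fu,fv] rk=7  ker:hi,hl,hs,hu,hv,il,is,it,iu,iv,lt,lu,lv,st,su,sv,tu,tv,uv
∂2: piv[fhl,fhu,fhv,fiu,fiv,flu,fst,fsv,ftv,fuv,hiv,hsv,isu,ltv,suv] rk=15  ker:hlu,huv,iuv,stv
b_2=(19−15)−0=4

b_2=4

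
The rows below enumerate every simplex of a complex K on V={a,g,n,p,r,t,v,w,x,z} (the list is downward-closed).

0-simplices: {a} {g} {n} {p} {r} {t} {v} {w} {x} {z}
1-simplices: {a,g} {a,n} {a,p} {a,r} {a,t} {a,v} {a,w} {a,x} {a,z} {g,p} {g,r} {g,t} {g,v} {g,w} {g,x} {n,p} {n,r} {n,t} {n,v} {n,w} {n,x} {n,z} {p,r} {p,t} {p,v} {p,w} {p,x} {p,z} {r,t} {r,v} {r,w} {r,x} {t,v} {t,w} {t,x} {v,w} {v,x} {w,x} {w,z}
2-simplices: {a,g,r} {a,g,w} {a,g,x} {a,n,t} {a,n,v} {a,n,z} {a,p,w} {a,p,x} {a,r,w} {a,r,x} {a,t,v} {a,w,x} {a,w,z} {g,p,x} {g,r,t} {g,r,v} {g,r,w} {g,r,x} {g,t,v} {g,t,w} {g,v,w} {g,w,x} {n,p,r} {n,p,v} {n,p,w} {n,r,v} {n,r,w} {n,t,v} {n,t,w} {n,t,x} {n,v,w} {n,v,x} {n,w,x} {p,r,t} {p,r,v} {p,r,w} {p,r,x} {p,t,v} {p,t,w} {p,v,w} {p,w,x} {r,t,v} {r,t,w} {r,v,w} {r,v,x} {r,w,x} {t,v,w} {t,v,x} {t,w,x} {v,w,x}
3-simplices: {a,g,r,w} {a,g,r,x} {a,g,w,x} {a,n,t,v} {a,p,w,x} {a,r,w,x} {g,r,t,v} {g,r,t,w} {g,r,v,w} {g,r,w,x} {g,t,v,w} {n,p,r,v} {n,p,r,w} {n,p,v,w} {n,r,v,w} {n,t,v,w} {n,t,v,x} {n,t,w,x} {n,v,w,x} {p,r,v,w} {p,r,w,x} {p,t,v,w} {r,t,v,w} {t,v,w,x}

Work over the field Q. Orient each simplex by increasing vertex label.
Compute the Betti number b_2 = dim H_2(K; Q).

n_0=10 n_1=39 n_2=50 n_3=24  [Q]
∂1: piv[ag,an,ap,ar,at,av,aw,ax,az] rk=9  ker:gp,gr,gt,gv,gw,gx,np,nr,nt,nv,nw,nx,nz,pr,pt,pv,pw,px,pz,rt,rv,rw,rx,tv,tw,tx,vw,vx,wx,wz
∂2: piv[agr,agw,agx,ant,anv,anz,apw,apx,arw,arx,atv,awx,awz,gpx,grt,grv,gtv,gtw,gvw,npr,npv,npw,nrv,nrw,ntx,nvx,nwx,prt] rk=28  ker:grw,grx,gwx,ntv,ntw,nvw,prv,prw,prx,ptv,ptw,pvw,pwx,rtv,rtw,rvw,rvx,rwx,tvw,tvx,twx,vwx
∂3: piv[agrw,agrx,agwx,antv,apwx,arwx,grtv,grtw,grvw,gtvw,nprv,nprw,npvw,nrvw,ntvw,ntvx,ntwx,nvwx,prwx,ptvw] rk=20  ker:grwx,prvw,rtvw,tvwx
b_2=(50−28)−20=2

b_2=2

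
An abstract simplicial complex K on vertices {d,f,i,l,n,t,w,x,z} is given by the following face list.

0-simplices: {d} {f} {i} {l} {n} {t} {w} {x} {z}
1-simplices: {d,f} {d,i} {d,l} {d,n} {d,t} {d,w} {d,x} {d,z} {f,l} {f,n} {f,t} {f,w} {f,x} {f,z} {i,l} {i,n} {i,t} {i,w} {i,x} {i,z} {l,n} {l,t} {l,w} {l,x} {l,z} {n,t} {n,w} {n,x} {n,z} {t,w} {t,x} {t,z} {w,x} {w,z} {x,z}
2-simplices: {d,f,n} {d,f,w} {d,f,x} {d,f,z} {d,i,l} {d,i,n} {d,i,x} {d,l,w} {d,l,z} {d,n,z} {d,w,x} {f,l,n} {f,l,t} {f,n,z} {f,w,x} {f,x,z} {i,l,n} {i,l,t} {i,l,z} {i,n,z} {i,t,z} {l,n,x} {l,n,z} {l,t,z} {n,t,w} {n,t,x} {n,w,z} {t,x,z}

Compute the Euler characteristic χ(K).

n_0=9 n_1=35 n_2=28
χ=+9−35+28=2

χ(K)=2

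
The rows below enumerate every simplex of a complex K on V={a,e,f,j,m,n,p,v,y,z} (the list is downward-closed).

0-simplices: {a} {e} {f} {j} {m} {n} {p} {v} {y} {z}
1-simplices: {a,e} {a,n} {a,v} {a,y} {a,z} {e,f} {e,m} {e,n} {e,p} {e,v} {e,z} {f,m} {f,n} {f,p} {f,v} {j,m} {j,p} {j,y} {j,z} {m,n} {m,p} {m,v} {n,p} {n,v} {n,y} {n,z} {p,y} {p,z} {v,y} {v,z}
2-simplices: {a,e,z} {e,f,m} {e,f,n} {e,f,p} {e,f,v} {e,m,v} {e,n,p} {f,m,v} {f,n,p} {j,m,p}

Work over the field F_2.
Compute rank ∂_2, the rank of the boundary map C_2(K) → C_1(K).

n_0=10 n_1=30 n_2=10  [Z2]
∂1: piv[ae,an,av,ay,az,ef,em,ep,jm] rk=9  ker:en,ev,ez,fm,fn,fp,fv,jp,jy,jz,mn,mp,mv,np,nv,ny,nz,py,pz,vy,vz
∂2: piv[aez,efm,efn,efp,efv,emv,enp,jmp] rk=8  ker:fmv,fnp
rk∂_2=8

rank∂_2=8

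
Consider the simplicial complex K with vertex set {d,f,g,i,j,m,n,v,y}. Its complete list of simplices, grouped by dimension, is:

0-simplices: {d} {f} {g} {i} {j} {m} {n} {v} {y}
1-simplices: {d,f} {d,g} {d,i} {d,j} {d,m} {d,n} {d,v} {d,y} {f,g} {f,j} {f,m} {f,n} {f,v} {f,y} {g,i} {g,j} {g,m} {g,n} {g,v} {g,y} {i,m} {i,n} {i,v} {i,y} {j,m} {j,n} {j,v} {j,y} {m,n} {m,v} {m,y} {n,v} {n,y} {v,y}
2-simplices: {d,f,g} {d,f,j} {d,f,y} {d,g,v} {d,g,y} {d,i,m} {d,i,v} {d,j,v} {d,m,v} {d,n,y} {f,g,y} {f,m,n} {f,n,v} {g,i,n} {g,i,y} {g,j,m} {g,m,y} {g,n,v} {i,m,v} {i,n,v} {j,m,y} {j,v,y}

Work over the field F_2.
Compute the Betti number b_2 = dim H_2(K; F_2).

b_2=2

n_0=9 n_1=34 n_2=22  [Z2]
∂1: piv[df,dg,di,dj,dm,dn,dv,dy] rk=8  ker:fg,fj,fm,fn,fv,fy,gi,gj,gm,gn,gv,gy,im,in,iv,iy,jm,jn,jv,jy,mn,mv,my,nv,ny,vy
∂2: piv[dfg,dfj,dfy,dgv,dgy,dim,div,djv,dmv,dny,fmn,fnv,gin,giy,gjm,gmy,gnv,inv,jmy,jvy] rk=20  ker:fgy,imv
b_2=(22−20)−0=2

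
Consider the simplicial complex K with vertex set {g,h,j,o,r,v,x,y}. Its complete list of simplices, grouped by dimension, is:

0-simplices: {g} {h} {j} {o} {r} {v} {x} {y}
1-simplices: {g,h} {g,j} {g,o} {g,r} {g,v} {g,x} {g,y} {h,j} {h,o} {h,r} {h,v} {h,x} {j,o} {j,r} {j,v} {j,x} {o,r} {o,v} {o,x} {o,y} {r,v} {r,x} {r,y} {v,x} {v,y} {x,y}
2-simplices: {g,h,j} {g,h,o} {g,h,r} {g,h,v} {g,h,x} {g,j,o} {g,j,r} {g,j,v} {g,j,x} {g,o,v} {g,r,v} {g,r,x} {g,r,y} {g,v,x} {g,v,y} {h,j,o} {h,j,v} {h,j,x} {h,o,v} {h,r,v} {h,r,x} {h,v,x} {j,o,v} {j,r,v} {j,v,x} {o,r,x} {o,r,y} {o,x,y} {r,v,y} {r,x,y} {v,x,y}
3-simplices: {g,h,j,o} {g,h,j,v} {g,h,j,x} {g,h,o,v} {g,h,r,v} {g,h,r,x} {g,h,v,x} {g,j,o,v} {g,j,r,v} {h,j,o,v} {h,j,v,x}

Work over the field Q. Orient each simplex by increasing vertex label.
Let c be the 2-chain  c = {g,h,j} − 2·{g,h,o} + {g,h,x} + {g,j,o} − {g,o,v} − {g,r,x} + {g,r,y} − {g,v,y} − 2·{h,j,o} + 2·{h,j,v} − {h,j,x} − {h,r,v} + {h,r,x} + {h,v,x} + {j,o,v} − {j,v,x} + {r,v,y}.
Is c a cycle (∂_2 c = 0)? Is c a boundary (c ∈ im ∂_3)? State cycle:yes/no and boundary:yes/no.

n_0=8 n_1=26 n_2=31 n_3=11  [Q]
∂1: piv[gh,gj,go,gr,gv,gx,gy] rk=7  ker:hj,ho,hr,hv,hx,jo,jr,jv,jx,or,ov,ox,oy,rv,rx,ry,vx,vy,xy
∂2: piv[ghj,gho,ghr,ghv,ghx,gjo,gjr,gjv,gjx,gov,grv,grx,gry,gvx,gvy,orx,ory,oxy] rk=18  ker:hjo,hjv,hjx,hov,hrv,hrx,hvx,jov,jrv,jvx,rvy,rxy,vxy
∂3: piv[ghjo,ghjv,ghjx,ghov,ghrv,ghrx,ghvx,gjov,gjrv,hjvx] rk=10  ker:hjov
∂2c = 0
c vs im∂3: residual ≠ 0 ⇒ not boundary

cycle:yes boundary:no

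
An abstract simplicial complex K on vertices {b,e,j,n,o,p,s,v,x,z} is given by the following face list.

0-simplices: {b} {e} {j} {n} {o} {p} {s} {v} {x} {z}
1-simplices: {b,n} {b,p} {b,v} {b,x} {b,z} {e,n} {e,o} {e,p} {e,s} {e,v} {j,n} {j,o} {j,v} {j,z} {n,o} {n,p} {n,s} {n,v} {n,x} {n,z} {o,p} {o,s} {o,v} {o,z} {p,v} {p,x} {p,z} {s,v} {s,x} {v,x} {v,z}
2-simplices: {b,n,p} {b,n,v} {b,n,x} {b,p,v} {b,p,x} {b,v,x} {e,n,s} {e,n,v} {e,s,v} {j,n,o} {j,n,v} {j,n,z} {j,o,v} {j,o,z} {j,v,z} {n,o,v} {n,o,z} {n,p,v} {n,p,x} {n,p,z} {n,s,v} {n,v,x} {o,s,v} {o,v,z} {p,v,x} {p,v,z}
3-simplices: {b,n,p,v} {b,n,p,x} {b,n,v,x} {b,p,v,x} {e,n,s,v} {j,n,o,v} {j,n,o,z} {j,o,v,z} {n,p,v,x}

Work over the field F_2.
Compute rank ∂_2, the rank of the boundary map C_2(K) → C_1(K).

n_0=10 n_1=31 n_2=26 n_3=9  [Z2]
∂1: piv[bn,bp,bv,bx,bz,en,eo,es,jn] rk=9  ker:ep,ev,jo,jv,jz,no,np,ns,nv,nx,nz,op,os,ov,oz,pv,px,pz,sv,sx,vx,vz
∂2: piv[bnp,bnv,bnx,bpv,bpx,bvx,ens,env,esv,jno,jnv,jnz,jov,joz,jvz,npz,osv] rk=17  ker:nov,noz,npv,npx,nsv,nvx,ovz,pvx,pvz
∂3: piv[bnpv,bnpx,bnvx,bpvx,ensv,jnov,jnoz,jovz] rk=8  ker:npvx
rk∂_2=17

rank∂_2=17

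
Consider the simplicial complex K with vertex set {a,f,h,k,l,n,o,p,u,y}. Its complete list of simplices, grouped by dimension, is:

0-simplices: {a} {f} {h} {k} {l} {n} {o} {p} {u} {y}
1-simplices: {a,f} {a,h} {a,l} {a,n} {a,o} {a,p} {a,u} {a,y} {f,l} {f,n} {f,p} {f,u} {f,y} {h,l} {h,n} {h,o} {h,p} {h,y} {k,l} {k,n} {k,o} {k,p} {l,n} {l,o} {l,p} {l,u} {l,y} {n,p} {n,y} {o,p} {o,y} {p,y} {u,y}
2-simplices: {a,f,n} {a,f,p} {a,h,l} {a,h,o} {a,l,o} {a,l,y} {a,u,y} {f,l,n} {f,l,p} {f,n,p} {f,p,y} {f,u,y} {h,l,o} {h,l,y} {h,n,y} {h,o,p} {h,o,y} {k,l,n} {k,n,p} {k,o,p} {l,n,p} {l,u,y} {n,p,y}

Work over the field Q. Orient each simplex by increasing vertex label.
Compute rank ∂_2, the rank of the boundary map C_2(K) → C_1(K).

rank∂_2=21

n_0=10 n_1=33 n_2=23  [Q]
∂1: piv[af,ah,al,an,ao,ap,au,ay,kl] rk=9  ker:fl,fn,fp,fu,fy,hl,hn,ho,hp,hy,kn,ko,kp,ln,lo,lp,lu,ly,np,ny,op,oy,py,uy
∂2: piv[afn,afp,ahl,aho,alo,aly,auy,fln,flp,fnp,fpy,fuy,hly,hny,hop,hoy,kln,knp,kop,luy,npy] rk=21  ker:hlo,lnp
rk∂_2=21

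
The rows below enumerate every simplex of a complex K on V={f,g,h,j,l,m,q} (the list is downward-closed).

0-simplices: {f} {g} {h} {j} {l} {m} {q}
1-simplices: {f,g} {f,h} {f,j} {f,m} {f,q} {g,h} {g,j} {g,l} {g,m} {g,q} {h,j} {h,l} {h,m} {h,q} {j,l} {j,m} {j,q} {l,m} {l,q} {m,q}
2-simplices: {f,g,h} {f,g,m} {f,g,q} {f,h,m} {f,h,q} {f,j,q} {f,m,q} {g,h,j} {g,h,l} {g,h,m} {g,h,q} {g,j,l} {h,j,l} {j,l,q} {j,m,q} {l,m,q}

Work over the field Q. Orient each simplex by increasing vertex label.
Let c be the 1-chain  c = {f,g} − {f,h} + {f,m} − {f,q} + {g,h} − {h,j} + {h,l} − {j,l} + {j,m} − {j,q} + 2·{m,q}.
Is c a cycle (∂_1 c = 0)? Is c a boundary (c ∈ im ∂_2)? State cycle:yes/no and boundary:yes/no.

cycle:yes boundary:yes

n_0=7 n_1=20 n_2=16  [Q]
∂1: piv[fg,fh,fj,fm,fq,gl] rk=6  ker:gh,gj,gm,gq,hj,hl,hm,hq,jl,jm,jq,lm,lq,mq
∂2: piv[fgh,fgm,fgq,fhm,fhq,fjq,fmq,ghj,ghl,gjl,jlq,jmq,lmq] rk=13  ker:ghm,ghq,hjl
∂1c = 0
c vs im∂2: reduces to 0 ⇒ boundary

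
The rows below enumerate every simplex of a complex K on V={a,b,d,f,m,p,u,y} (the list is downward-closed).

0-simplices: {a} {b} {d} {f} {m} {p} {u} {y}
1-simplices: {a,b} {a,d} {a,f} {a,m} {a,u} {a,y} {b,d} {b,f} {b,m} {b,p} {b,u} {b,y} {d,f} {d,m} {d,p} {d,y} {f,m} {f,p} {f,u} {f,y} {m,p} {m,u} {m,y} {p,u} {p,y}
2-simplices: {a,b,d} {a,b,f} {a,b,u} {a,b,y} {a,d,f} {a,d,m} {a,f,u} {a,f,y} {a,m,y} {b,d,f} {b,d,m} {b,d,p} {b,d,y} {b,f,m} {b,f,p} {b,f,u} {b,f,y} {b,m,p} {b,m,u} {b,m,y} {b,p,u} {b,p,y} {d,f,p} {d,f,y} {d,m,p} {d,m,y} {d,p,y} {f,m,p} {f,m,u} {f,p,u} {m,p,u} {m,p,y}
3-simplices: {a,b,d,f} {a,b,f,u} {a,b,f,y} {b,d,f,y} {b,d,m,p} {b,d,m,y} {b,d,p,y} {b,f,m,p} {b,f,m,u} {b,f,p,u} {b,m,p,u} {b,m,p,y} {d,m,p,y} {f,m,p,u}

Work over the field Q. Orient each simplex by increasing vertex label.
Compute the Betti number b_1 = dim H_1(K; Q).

b_1=0

n_0=8 n_1=25 n_2=32 n_3=14  [Q]
∂1: piv[ab,ad,af,am,au,ay,bp] rk=7  ker:bd,bf,bm,bu,by,df,dm,dp,dy,fm,fp,fu,fy,mp,mu,my,pu,py
∂2: piv[abd,abf,abu,aby,adf,adm,afu,afy,amy,bdm,bdp,bdy,bfm,bfp,bmp,bmu,bpu,bpy] rk=18  ker:bdf,bfu,bfy,bmy,dfp,dfy,dmp,dmy,dpy,fmp,fmu,fpu,mpu,mpy
∂3: piv[abdf,abfu,abfy,bdfy,bdmp,bdmy,bdpy,bfmp,bfmu,bfpu,bmpu,bmpy] rk=12  ker:dmpy,fmpu
b_1=(25−7)−18=0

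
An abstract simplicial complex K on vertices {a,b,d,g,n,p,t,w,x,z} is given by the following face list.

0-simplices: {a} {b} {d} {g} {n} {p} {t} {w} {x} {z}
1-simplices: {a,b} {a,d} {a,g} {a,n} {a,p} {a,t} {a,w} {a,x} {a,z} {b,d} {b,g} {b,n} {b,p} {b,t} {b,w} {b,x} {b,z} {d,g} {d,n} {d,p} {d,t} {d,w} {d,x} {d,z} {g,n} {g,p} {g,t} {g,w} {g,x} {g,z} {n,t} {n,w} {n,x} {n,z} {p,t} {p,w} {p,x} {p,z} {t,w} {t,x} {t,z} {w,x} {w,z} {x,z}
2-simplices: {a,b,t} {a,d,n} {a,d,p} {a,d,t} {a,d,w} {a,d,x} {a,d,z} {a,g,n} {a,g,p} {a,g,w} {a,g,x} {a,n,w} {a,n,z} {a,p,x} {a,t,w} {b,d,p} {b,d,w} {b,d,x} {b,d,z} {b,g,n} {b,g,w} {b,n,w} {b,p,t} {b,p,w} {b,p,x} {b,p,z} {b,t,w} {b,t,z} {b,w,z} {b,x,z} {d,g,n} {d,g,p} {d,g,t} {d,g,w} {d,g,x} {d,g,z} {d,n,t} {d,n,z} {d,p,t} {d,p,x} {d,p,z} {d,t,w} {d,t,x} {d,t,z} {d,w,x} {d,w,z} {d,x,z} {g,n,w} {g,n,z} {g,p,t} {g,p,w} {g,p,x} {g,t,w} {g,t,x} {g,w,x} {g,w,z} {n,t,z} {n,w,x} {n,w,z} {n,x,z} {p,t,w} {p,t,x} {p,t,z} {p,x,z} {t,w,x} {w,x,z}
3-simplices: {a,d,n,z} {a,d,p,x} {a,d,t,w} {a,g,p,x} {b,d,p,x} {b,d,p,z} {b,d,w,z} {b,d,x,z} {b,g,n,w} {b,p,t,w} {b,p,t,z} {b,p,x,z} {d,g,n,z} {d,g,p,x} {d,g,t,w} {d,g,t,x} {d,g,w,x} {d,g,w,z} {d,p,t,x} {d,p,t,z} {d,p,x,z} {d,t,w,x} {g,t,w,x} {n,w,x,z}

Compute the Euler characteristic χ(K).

n_0=10 n_1=44 n_2=66 n_3=24
χ=+10−44+66−24=8

χ(K)=8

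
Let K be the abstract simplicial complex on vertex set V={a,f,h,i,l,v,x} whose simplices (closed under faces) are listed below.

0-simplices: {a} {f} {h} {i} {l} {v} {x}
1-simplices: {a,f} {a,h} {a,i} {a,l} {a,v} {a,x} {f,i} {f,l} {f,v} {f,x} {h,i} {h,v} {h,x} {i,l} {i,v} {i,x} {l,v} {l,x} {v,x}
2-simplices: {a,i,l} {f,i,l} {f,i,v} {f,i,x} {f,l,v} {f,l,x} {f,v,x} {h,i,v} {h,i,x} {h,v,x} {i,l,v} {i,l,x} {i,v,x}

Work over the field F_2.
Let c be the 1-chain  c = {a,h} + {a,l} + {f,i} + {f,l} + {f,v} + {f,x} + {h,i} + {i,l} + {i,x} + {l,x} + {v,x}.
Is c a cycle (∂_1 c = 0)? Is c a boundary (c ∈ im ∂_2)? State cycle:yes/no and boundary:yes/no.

cycle:yes boundary:no

n_0=7 n_1=19 n_2=13  [Z2]
∂1: piv[af,ah,ai,al,av,ax] rk=6  ker:fi,fl,fv,fx,hi,hv,hx,il,iv,ix,lv,lx,vx
∂2: piv[ail,fil,fiv,fix,flv,flx,fvx,hiv,hix] rk=9  ker:hvx,ilv,ilx,ivx
∂1c = 0
c vs im∂2: residual ≠ 0 ⇒ not boundary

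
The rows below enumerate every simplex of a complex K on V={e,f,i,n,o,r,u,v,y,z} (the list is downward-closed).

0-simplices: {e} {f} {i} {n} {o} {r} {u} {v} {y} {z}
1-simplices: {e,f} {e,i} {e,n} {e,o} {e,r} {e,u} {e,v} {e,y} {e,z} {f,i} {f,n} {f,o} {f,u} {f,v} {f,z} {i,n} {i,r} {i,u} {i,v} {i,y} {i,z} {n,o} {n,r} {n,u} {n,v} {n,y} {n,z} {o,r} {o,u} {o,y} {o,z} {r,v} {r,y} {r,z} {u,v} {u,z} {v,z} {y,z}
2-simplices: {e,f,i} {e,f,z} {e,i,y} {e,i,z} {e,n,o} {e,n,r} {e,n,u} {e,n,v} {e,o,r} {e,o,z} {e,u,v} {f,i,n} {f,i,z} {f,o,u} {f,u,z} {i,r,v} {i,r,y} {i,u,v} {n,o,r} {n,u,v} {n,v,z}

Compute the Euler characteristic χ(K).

χ(K)=-7

n_0=10 n_1=38 n_2=21
χ=+10−38+21=-7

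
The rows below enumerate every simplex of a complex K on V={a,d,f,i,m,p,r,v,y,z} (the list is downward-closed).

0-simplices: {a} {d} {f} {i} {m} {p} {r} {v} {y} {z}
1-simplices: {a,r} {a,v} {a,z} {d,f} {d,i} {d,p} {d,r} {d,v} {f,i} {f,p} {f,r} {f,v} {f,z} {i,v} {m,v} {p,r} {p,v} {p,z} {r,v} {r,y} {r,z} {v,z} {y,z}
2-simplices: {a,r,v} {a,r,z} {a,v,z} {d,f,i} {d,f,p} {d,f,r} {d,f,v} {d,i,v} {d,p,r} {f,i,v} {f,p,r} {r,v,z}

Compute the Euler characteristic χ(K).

n_0=10 n_1=23 n_2=12
χ=+10−23+12=-1

χ(K)=-1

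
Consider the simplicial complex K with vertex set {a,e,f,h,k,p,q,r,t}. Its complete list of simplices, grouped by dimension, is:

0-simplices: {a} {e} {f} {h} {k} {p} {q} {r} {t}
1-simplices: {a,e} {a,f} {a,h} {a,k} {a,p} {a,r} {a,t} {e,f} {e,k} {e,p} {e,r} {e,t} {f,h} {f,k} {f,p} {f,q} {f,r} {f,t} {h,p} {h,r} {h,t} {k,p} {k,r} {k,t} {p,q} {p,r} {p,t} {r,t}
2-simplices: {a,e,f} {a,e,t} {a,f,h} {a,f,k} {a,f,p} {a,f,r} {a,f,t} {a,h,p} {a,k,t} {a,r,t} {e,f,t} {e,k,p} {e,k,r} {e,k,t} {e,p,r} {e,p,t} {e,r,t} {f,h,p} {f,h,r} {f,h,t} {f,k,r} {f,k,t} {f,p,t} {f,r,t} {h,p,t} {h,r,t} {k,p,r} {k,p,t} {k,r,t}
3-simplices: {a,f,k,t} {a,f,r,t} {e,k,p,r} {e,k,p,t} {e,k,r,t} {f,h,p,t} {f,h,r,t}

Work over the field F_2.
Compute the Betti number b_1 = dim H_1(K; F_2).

b_1=1

n_0=9 n_1=28 n_2=29 n_3=7  [Z2]
∂1: piv[ae,af,ah,ak,ap,ar,at,fq] rk=8  ker:ef,ek,ep,er,et,fh,fk,fp,fr,ft,hp,hr,ht,kp,kr,kt,pq,pr,pt,rt
∂2: piv[aef,aet,afh,afk,afp,afr,aft,ahp,akt,art,ekp,ekr,ekt,epr,ept,ert,fhr,fht,fpt] rk=19  ker:eft,fhp,fkr,fkt,frt,hpt,hrt,kpr,kpt,krt
∂3: piv[afkt,afrt,ekpr,ekpt,ekrt,fhpt,fhrt] rk=7
b_1=(28−8)−19=1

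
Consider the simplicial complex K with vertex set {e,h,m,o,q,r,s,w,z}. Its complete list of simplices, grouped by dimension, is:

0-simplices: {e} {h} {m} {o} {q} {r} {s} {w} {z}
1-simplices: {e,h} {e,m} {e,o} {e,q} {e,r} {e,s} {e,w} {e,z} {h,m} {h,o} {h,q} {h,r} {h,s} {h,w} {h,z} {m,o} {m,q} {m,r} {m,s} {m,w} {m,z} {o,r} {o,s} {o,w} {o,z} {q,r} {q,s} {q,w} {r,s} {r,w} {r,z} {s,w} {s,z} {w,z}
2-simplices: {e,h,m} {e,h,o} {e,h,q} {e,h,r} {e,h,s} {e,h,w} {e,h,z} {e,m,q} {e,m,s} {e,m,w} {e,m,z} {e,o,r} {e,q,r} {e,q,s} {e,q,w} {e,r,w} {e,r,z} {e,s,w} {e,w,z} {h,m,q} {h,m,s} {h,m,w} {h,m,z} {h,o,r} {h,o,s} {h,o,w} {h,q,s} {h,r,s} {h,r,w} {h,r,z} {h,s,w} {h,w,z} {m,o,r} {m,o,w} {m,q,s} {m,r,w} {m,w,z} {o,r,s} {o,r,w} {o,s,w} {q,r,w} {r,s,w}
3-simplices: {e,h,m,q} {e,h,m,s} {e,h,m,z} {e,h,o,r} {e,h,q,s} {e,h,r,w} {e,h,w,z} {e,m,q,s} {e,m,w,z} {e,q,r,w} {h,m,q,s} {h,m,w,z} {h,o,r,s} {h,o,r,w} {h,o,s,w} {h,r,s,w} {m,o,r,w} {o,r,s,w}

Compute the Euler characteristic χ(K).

χ(K)=-1

n_0=9 n_1=34 n_2=42 n_3=18
χ=+9−34+42−18=-1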